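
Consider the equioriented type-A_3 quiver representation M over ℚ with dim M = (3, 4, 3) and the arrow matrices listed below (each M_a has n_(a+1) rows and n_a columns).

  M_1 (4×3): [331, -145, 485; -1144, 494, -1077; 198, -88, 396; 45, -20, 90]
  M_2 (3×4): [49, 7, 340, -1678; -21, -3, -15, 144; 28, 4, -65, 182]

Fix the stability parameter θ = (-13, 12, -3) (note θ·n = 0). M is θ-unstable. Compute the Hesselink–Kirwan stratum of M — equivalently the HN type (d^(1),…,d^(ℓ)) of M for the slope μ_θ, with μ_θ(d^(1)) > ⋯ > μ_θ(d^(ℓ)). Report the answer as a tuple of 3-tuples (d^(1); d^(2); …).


Barcode: M ≅ I[1,2]^2, I[1,3], I[2,3], I[3,3]. HN layers by μ_θ (4 steps, strictly decreasing):
  μ^(1)=12; μ^(2)=9/2; μ^(3)=-3; μ^(4)=-13

((0, 2, 0); (0, 2, 2); (0, 0, 1); (3, 0, 0))


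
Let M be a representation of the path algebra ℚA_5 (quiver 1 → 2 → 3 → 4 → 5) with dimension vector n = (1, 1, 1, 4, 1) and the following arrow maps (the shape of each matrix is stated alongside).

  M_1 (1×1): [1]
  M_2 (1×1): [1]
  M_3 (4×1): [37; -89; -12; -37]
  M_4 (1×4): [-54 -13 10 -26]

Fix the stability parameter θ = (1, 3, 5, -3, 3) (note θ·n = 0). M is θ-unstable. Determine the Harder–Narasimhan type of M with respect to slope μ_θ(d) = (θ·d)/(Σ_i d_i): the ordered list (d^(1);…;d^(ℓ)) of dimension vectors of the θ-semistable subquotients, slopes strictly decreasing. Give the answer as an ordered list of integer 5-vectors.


Interval decomposition of M: I[1,5], I[4,4]^3.
HN type (ℓ=4): μ^(1)=3; μ^(2)=5/3; μ^(3)=1; μ^(4)=-3

((0, 0, 0, 0, 1); (0, 1, 1, 1, 0); (1, 0, 0, 0, 0); (0, 0, 0, 3, 0))


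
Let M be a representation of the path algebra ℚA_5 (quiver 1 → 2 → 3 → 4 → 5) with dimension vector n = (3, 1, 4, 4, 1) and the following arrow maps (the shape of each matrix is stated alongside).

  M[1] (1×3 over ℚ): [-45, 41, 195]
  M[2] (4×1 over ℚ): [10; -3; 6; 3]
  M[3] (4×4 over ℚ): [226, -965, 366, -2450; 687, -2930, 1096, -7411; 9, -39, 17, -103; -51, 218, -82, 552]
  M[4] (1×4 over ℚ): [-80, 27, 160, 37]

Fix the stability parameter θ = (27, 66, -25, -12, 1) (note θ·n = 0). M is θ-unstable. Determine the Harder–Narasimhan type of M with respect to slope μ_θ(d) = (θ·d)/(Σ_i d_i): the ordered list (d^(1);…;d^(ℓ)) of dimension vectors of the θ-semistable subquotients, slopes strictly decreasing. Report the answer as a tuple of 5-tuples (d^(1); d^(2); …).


Barcode: M ≅ I[1,1]^2, I[1,5], I[3,4]^3. HN layers by μ_θ (4 steps, strictly decreasing):
  μ^(1)=27; μ^(2)=57/5; μ^(3)=-12; μ^(4)=-25

((2, 0, 0, 0, 0); (1, 1, 1, 1, 1); (0, 0, 0, 3, 0); (0, 0, 3, 0, 0))


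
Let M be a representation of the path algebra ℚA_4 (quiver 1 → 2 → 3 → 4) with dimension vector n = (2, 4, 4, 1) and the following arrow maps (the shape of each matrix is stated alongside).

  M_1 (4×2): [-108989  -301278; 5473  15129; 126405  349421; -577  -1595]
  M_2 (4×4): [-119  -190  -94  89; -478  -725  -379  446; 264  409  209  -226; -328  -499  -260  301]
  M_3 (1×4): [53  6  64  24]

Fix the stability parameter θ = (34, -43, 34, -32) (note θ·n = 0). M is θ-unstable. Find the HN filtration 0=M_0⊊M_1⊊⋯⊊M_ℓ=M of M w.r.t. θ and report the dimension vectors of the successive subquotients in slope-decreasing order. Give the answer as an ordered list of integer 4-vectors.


Barcode: M ≅ I[1,2], I[1,4], I[2,3]^2, I[3,3]. HN layers by μ_θ (4 steps, strictly decreasing):
  μ^(1)=34; μ^(2)=1; μ^(3)=-9/2; μ^(4)=-43

((0, 0, 3, 0); (0, 0, 1, 1); (2, 2, 0, 0); (0, 2, 0, 0))


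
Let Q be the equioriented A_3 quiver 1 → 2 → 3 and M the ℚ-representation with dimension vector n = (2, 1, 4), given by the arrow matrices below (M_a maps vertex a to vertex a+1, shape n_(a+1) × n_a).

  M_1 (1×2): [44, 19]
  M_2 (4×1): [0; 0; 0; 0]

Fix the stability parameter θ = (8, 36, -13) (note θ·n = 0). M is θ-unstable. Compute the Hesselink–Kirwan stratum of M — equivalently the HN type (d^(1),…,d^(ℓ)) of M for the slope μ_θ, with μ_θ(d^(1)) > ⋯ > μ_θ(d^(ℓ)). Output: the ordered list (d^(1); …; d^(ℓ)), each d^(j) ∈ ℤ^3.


Via rank(M_{q-1}∘⋯∘M_p): M ≅ I[1,1], I[1,2], I[3,3]^4.
μ_θ-semistable layers: μ^(1)=36; μ^(2)=8; μ^(3)=-13

((0, 1, 0); (2, 0, 0); (0, 0, 4))


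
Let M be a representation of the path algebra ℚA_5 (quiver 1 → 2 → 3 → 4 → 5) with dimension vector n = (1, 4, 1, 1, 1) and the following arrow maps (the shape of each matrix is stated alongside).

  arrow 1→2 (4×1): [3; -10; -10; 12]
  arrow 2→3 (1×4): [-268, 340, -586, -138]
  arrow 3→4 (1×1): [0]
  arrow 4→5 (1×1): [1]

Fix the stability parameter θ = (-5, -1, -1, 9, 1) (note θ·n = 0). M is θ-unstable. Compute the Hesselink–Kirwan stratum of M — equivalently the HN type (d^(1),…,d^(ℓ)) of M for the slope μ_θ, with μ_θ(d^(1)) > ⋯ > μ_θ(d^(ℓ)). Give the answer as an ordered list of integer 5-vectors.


Barcode: M ≅ I[1,2], I[2,2]^2, I[2,3], I[4,5]. HN layers by μ_θ (3 steps, strictly decreasing):
  μ^(1)=5; μ^(2)=-1; μ^(3)=-5

((0, 0, 0, 1, 1); (0, 4, 1, 0, 0); (1, 0, 0, 0, 0))


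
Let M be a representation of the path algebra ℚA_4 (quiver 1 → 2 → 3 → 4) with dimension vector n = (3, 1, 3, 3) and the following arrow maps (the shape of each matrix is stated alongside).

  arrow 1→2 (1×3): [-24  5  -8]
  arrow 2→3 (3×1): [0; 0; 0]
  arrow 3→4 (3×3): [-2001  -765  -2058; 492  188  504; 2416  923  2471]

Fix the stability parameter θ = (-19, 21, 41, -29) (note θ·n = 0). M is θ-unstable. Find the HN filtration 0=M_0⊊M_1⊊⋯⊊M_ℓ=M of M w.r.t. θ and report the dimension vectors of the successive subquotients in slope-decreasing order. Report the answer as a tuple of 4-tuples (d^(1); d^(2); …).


Via rank(M_{q-1}∘⋯∘M_p): M ≅ I[1,1]^2, I[1,2], I[3,3], I[3,4]^2, I[4,4].
μ_θ-semistable layers: μ^(1)=41; μ^(2)=21; μ^(3)=6; μ^(4)=-19; μ^(5)=-29

((0, 0, 1, 0); (0, 1, 0, 0); (0, 0, 2, 2); (3, 0, 0, 0); (0, 0, 0, 1))


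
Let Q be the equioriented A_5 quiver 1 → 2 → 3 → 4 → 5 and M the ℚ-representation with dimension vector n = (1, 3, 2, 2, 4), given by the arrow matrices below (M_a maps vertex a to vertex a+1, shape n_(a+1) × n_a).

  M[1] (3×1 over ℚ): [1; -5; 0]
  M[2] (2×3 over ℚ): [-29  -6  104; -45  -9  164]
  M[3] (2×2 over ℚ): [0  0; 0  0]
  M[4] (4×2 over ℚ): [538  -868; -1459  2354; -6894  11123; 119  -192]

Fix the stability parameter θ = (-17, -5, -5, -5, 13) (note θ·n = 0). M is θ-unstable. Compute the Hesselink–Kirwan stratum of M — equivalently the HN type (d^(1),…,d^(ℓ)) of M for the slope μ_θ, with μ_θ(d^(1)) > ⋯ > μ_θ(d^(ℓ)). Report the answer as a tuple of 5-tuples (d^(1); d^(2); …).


Via rank(M_{q-1}∘⋯∘M_p): M ≅ I[1,3], I[2,2], I[2,3], I[4,5]^2, I[5,5]^2.
μ_θ-semistable layers: μ^(1)=13; μ^(2)=-5; μ^(3)=-17

((0, 0, 0, 0, 4); (0, 3, 2, 2, 0); (1, 0, 0, 0, 0))


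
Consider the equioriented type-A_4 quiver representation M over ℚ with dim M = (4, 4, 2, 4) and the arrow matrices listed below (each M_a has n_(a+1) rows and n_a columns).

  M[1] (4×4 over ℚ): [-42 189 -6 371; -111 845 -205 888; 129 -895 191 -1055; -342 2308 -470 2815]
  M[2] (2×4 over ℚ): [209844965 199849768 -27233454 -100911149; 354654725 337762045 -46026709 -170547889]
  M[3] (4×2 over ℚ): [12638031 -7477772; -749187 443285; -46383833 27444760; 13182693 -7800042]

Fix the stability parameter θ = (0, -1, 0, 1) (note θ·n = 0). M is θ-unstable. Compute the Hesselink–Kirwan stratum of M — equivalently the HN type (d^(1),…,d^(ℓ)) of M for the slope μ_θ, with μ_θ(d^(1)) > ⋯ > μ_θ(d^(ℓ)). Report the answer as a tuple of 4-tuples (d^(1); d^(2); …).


Via rank(M_{q-1}∘⋯∘M_p): M ≅ I[1,1], I[1,2], I[1,4]^2, I[2,2], I[4,4]^2.
μ_θ-semistable layers: μ^(1)=1; μ^(2)=0; μ^(3)=-1/2; μ^(4)=-1

((0, 0, 0, 4); (1, 0, 2, 0); (3, 3, 0, 0); (0, 1, 0, 0))


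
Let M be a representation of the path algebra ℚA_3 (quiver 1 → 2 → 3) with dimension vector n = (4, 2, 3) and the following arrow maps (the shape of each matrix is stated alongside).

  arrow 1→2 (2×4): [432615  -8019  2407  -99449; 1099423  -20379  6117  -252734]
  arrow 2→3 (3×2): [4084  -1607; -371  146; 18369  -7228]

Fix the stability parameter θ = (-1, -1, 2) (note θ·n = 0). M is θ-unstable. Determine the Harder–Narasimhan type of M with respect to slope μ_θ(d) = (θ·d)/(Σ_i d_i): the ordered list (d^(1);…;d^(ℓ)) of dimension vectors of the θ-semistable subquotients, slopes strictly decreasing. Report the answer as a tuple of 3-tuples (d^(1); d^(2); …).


Via rank(M_{q-1}∘⋯∘M_p): M ≅ I[1,1]^2, I[1,3]^2, I[3,3].
μ_θ-semistable layers: μ^(1)=2; μ^(2)=-1

((0, 0, 3); (4, 2, 0))


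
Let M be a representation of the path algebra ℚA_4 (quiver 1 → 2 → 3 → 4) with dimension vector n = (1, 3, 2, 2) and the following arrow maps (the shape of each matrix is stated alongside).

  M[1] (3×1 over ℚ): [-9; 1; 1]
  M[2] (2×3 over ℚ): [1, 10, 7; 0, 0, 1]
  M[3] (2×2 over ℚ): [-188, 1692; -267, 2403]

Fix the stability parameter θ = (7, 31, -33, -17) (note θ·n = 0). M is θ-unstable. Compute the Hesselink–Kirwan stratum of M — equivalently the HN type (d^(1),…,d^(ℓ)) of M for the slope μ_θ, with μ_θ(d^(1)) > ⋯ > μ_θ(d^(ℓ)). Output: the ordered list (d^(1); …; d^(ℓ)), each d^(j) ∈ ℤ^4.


Barcode: M ≅ I[1,4], I[2,2], I[2,3], I[4,4]. HN layers by μ_θ (4 steps, strictly decreasing):
  μ^(1)=31; μ^(2)=-1; μ^(3)=-3; μ^(4)=-17

((0, 1, 0, 0); (0, 1, 1, 0); (1, 1, 1, 1); (0, 0, 0, 1))


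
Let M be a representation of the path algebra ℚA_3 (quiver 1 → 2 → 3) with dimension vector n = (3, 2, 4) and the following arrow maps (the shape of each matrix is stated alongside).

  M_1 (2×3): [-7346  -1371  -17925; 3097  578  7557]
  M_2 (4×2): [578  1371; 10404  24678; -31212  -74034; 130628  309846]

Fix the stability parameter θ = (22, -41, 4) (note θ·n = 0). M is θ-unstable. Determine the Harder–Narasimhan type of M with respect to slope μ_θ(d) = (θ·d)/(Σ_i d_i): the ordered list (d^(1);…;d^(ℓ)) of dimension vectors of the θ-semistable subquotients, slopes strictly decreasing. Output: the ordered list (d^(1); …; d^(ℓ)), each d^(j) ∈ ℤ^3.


Barcode: M ≅ I[1,1], I[1,2], I[1,3], I[3,3]^3. HN layers by μ_θ (3 steps, strictly decreasing):
  μ^(1)=22; μ^(2)=4; μ^(3)=-19/2

((1, 0, 0); (0, 0, 4); (2, 2, 0))


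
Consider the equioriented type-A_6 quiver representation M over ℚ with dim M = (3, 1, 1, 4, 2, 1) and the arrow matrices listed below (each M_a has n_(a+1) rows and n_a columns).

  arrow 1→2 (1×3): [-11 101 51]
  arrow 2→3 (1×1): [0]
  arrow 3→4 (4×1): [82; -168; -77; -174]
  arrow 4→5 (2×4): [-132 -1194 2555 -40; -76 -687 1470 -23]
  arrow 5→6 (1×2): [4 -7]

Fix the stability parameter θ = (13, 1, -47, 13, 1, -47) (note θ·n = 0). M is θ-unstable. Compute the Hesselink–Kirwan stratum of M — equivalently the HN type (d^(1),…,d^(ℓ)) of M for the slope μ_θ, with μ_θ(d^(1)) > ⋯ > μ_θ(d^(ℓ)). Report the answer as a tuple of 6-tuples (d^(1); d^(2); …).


Via rank(M_{q-1}∘⋯∘M_p): M ≅ I[1,1]^2, I[1,2], I[3,5], I[4,4]^2, I[4,6].
μ_θ-semistable layers: μ^(1)=13; μ^(2)=7; μ^(3)=-11; μ^(4)=-47

((2, 0, 0, 2, 0, 0); (1, 1, 0, 1, 1, 0); (0, 0, 0, 1, 1, 1); (0, 0, 1, 0, 0, 0))


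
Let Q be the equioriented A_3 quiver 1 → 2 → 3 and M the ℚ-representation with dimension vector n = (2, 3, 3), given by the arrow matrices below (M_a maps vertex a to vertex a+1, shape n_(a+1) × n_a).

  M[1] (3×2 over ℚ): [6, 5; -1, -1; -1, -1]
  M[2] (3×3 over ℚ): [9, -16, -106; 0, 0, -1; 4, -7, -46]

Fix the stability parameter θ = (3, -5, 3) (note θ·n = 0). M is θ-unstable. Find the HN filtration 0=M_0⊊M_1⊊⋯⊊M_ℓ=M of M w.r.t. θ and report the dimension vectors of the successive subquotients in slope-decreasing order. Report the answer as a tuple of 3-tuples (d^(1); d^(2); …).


Interval decomposition of M: I[1,3]^2, I[2,3].
HN type (ℓ=3): μ^(1)=3; μ^(2)=-1; μ^(3)=-5

((0, 0, 3); (2, 2, 0); (0, 1, 0))


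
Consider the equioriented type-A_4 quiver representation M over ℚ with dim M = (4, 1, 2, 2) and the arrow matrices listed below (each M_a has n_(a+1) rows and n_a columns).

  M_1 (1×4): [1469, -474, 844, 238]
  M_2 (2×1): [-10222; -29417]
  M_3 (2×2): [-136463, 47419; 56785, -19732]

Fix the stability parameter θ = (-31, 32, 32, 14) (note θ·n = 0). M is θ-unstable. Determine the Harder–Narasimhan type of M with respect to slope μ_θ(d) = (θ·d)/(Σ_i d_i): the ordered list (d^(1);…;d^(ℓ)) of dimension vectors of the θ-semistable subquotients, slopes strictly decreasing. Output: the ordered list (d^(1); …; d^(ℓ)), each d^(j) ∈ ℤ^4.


Barcode: M ≅ I[1,1]^3, I[1,4], I[3,4]. HN layers by μ_θ (3 steps, strictly decreasing):
  μ^(1)=26; μ^(2)=23; μ^(3)=-31

((0, 1, 1, 1); (0, 0, 1, 1); (4, 0, 0, 0))


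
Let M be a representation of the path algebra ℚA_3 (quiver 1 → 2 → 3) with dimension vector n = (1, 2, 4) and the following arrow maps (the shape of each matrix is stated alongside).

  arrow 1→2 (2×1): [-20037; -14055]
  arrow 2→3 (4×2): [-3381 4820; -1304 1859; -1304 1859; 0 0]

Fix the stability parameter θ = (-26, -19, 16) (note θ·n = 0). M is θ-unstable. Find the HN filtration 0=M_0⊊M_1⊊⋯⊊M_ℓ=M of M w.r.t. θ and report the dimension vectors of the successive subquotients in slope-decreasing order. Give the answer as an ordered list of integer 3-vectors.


Barcode: M ≅ I[1,3], I[2,3], I[3,3]^2. HN layers by μ_θ (3 steps, strictly decreasing):
  μ^(1)=16; μ^(2)=-19; μ^(3)=-26

((0, 0, 4); (0, 2, 0); (1, 0, 0))


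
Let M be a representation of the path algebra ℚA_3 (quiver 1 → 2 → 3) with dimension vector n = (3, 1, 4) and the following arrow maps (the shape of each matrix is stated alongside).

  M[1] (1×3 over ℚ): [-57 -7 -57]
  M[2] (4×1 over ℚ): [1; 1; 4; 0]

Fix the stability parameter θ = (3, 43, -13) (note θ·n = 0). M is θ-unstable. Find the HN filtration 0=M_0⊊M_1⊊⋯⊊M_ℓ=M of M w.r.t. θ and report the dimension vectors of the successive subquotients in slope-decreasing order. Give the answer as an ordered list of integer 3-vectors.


Barcode: M ≅ I[1,1]^2, I[1,3], I[3,3]^3. HN layers by μ_θ (3 steps, strictly decreasing):
  μ^(1)=15; μ^(2)=3; μ^(3)=-13

((0, 1, 1); (3, 0, 0); (0, 0, 3))


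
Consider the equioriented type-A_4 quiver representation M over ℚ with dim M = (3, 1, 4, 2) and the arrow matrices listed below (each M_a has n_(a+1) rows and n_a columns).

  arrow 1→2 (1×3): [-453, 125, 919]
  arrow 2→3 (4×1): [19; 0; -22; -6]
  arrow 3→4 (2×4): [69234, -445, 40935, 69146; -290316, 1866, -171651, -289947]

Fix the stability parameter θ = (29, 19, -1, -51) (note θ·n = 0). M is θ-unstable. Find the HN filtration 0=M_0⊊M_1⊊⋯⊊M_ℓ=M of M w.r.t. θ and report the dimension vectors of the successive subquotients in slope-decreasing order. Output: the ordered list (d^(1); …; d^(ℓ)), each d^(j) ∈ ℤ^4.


Barcode: M ≅ I[1,1]^2, I[1,3], I[3,3], I[3,4]^2. HN layers by μ_θ (4 steps, strictly decreasing):
  μ^(1)=29; μ^(2)=47/3; μ^(3)=-1; μ^(4)=-26

((2, 0, 0, 0); (1, 1, 1, 0); (0, 0, 1, 0); (0, 0, 2, 2))


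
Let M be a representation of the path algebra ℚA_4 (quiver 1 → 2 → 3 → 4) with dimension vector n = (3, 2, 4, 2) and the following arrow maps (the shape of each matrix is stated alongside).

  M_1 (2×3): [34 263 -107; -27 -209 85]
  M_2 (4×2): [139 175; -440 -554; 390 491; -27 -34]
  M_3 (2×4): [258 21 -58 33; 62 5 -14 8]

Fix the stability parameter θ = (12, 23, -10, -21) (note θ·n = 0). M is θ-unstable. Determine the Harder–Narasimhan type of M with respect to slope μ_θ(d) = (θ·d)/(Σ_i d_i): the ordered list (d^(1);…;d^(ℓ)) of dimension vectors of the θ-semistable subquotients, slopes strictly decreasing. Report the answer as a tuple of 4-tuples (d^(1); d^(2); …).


Interval decomposition of M: I[1,1], I[1,4]^2, I[3,3]^2.
HN type (ℓ=3): μ^(1)=12; μ^(2)=1; μ^(3)=-10

((1, 0, 0, 0); (2, 2, 2, 2); (0, 0, 2, 0))


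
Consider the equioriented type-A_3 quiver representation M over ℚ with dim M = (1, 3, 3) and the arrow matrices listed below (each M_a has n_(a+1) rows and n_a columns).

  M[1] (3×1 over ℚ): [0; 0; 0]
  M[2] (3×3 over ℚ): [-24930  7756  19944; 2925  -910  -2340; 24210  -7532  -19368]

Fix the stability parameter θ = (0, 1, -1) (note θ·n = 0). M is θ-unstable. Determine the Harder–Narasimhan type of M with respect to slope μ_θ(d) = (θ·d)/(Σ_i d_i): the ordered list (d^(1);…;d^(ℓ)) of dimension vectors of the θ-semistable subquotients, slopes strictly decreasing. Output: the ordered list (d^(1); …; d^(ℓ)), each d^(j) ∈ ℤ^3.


Interval decomposition of M: I[1,1], I[2,2]^2, I[2,3], I[3,3]^2.
HN type (ℓ=3): μ^(1)=1; μ^(2)=0; μ^(3)=-1

((0, 2, 0); (1, 1, 1); (0, 0, 2))


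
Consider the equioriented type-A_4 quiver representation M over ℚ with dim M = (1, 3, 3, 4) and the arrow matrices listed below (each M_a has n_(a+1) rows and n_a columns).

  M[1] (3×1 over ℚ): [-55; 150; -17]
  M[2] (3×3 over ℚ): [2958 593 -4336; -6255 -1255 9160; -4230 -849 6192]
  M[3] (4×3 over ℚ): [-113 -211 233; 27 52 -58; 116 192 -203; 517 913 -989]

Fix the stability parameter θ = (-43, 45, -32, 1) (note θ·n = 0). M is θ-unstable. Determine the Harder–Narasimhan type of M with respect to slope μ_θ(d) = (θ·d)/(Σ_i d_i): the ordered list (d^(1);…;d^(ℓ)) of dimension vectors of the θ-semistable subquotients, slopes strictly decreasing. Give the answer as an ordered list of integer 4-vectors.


Interval decomposition of M: I[1,4], I[2,2], I[2,4], I[3,4], I[4,4].
HN type (ℓ=5): μ^(1)=45; μ^(2)=14/3; μ^(3)=1; μ^(4)=-32; μ^(5)=-43

((0, 1, 0, 0); (0, 2, 2, 2); (0, 0, 0, 2); (0, 0, 1, 0); (1, 0, 0, 0))


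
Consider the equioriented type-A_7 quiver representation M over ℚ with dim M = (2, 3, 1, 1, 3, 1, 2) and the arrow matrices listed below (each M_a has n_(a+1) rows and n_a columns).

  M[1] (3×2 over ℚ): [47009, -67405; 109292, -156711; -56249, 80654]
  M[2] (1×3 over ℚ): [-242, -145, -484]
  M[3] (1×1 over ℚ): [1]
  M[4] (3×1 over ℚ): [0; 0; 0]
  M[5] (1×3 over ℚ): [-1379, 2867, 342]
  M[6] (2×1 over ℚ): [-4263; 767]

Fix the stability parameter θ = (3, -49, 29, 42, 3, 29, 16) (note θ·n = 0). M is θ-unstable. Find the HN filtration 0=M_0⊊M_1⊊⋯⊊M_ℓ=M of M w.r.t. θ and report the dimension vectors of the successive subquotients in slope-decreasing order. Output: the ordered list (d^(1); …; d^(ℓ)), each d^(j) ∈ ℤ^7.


Barcode: M ≅ I[1,2], I[1,4], I[2,2], I[5,5]^2, I[5,7], I[7,7]. HN layers by μ_θ (7 steps, strictly decreasing):
  μ^(1)=42; μ^(2)=29; μ^(3)=45/2; μ^(4)=16; μ^(5)=3; μ^(6)=-23; μ^(7)=-49

((0, 0, 0, 1, 0, 0, 0); (0, 0, 1, 0, 0, 0, 0); (0, 0, 0, 0, 0, 1, 1); (0, 0, 0, 0, 0, 0, 1); (0, 0, 0, 0, 3, 0, 0); (2, 2, 0, 0, 0, 0, 0); (0, 1, 0, 0, 0, 0, 0))


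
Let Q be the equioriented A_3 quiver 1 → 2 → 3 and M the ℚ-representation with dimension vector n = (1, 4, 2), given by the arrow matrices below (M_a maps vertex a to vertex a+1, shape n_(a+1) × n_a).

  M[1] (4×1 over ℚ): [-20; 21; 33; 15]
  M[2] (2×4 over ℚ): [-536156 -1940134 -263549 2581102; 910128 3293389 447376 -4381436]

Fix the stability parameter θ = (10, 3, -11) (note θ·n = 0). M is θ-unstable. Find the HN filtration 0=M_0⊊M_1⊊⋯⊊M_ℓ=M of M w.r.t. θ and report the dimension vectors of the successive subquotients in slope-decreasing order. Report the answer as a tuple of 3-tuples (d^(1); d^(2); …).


Interval decomposition of M: I[1,3], I[2,2]^2, I[2,3].
HN type (ℓ=3): μ^(1)=3; μ^(2)=2/3; μ^(3)=-4

((0, 2, 0); (1, 1, 1); (0, 1, 1))


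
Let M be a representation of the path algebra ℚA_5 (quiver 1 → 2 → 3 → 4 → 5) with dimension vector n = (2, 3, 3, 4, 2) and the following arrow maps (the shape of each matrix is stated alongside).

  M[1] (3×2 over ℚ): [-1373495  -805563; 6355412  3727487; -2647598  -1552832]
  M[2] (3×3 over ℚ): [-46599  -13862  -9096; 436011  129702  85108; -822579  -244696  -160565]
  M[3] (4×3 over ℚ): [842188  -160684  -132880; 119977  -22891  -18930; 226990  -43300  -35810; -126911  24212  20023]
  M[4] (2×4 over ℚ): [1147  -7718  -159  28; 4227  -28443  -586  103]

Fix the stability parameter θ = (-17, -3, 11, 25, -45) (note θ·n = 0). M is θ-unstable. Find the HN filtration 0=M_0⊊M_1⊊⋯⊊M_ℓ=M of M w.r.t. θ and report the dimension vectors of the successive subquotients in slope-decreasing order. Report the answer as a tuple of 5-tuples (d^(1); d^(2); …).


Interval decomposition of M: I[1,2], I[1,4], I[2,5], I[3,3], I[4,4], I[4,5].
HN type (ℓ=5): μ^(1)=25; μ^(2)=11; μ^(3)=-3; μ^(4)=-10; μ^(5)=-17

((0, 0, 0, 2, 0); (0, 0, 2, 0, 0); (0, 3, 1, 1, 1); (0, 0, 0, 1, 1); (2, 0, 0, 0, 0))


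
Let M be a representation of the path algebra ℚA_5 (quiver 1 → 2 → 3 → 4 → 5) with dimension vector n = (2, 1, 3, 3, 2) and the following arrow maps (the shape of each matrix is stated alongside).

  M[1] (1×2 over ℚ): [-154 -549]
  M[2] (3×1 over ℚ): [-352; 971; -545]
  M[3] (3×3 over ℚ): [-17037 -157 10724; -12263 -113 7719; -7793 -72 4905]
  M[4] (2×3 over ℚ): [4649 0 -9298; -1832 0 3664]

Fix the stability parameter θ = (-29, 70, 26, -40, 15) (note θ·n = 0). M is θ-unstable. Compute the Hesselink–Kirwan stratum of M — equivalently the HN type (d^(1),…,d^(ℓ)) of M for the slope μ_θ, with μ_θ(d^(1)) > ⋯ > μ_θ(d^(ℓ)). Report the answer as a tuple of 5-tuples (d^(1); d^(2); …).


Via rank(M_{q-1}∘⋯∘M_p): M ≅ I[1,1], I[1,5], I[3,4]^2, I[5,5].
μ_θ-semistable layers: μ^(1)=71/4; μ^(2)=15; μ^(3)=-7; μ^(4)=-29

((0, 1, 1, 1, 1); (0, 0, 0, 0, 1); (0, 0, 2, 2, 0); (2, 0, 0, 0, 0))


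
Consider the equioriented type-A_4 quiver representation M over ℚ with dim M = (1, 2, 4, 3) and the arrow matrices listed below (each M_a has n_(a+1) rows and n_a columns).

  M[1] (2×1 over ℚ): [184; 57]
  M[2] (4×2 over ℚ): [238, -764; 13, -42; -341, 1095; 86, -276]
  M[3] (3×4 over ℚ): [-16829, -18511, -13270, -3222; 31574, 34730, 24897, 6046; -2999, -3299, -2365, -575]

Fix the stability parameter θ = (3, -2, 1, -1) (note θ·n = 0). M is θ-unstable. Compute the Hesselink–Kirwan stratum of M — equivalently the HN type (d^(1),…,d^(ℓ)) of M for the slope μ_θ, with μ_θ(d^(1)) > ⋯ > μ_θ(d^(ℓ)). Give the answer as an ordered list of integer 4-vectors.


Barcode: M ≅ I[1,4], I[2,4], I[3,3], I[3,4]. HN layers by μ_θ (4 steps, strictly decreasing):
  μ^(1)=1; μ^(2)=1/4; μ^(3)=0; μ^(4)=-2

((0, 0, 1, 0); (1, 1, 1, 1); (0, 0, 2, 2); (0, 1, 0, 0))


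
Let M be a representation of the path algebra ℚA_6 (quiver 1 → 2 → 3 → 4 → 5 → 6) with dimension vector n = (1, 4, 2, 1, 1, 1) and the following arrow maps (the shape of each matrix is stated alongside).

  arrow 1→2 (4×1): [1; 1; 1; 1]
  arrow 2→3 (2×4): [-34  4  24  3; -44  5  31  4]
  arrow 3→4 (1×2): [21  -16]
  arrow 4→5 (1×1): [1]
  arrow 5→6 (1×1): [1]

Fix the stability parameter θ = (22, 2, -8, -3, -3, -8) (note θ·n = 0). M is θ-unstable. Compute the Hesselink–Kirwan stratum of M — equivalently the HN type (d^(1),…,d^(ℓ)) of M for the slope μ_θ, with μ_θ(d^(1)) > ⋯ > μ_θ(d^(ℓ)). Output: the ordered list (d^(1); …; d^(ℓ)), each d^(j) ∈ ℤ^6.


Via rank(M_{q-1}∘⋯∘M_p): M ≅ I[1,6], I[2,2]^2, I[2,3].
μ_θ-semistable layers: μ^(1)=2; μ^(2)=1/3; μ^(3)=-3

((0, 2, 0, 0, 0, 0); (1, 1, 1, 1, 1, 1); (0, 1, 1, 0, 0, 0))


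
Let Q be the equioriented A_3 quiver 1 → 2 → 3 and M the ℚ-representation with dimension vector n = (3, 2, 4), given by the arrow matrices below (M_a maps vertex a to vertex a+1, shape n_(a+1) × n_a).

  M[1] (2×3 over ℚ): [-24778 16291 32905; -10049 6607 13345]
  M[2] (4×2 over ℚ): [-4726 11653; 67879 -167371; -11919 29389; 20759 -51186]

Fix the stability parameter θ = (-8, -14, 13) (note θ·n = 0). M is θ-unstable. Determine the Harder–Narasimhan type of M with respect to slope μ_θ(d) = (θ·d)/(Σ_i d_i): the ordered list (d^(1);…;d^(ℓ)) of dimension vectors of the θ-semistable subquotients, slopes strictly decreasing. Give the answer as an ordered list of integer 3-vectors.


Interval decomposition of M: I[1,1], I[1,3]^2, I[3,3]^2.
HN type (ℓ=3): μ^(1)=13; μ^(2)=-8; μ^(3)=-11

((0, 0, 4); (1, 0, 0); (2, 2, 0))


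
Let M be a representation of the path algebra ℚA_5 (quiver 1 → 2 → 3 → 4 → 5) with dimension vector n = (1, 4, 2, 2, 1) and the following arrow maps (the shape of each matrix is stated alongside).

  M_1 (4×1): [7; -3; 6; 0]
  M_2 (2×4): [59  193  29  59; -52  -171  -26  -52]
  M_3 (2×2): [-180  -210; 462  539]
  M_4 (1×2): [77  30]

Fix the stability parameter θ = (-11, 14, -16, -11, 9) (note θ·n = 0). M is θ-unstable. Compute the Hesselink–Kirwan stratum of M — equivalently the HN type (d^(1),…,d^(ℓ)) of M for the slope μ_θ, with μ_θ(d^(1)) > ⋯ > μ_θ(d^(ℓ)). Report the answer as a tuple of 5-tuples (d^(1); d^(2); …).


Via rank(M_{q-1}∘⋯∘M_p): M ≅ I[1,4], I[2,2]^2, I[2,3], I[4,5].
μ_θ-semistable layers: μ^(1)=14; μ^(2)=9; μ^(3)=-1; μ^(4)=-13/3; μ^(5)=-11

((0, 2, 0, 0, 0); (0, 0, 0, 0, 1); (0, 1, 1, 0, 0); (0, 1, 1, 1, 0); (1, 0, 0, 1, 0))


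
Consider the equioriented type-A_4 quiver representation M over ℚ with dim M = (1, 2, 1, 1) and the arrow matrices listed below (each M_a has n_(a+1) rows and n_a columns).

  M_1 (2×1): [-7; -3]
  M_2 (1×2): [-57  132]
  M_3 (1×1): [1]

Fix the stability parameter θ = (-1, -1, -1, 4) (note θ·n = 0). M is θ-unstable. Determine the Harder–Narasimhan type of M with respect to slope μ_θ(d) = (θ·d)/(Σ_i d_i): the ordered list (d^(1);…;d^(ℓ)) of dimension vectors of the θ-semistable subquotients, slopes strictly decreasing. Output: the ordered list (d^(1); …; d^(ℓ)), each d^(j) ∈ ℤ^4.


Barcode: M ≅ I[1,4], I[2,2]. HN layers by μ_θ (2 steps, strictly decreasing):
  μ^(1)=4; μ^(2)=-1

((0, 0, 0, 1); (1, 2, 1, 0))


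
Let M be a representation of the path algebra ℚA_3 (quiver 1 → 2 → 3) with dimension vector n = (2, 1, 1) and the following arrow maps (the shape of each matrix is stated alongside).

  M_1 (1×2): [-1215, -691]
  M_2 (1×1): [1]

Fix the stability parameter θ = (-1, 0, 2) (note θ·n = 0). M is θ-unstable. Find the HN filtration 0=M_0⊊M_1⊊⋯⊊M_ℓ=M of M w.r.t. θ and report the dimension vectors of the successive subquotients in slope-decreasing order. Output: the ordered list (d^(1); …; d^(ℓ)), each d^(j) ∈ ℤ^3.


Barcode: M ≅ I[1,1], I[1,3]. HN layers by μ_θ (3 steps, strictly decreasing):
  μ^(1)=2; μ^(2)=0; μ^(3)=-1

((0, 0, 1); (0, 1, 0); (2, 0, 0))


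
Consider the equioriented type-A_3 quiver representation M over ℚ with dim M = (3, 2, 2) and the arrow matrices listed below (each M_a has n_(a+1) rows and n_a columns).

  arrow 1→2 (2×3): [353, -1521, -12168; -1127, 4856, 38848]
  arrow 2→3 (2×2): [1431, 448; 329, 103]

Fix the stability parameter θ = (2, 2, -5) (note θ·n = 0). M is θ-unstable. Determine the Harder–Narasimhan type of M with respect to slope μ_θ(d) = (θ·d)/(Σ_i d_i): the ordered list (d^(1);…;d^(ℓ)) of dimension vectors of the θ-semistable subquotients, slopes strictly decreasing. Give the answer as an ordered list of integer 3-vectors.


Via rank(M_{q-1}∘⋯∘M_p): M ≅ I[1,1], I[1,3]^2.
μ_θ-semistable layers: μ^(1)=2; μ^(2)=-1/3

((1, 0, 0); (2, 2, 2))


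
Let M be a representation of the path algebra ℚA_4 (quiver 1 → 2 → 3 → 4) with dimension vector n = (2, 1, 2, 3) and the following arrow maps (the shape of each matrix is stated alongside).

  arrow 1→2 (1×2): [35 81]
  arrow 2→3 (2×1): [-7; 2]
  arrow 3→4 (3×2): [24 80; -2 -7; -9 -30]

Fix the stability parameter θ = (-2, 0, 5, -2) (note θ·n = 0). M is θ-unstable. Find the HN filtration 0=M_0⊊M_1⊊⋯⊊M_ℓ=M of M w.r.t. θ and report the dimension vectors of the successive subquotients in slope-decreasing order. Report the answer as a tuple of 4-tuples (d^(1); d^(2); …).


Via rank(M_{q-1}∘⋯∘M_p): M ≅ I[1,1], I[1,4], I[3,4], I[4,4].
μ_θ-semistable layers: μ^(1)=3/2; μ^(2)=0; μ^(3)=-2

((0, 0, 2, 2); (0, 1, 0, 0); (2, 0, 0, 1))


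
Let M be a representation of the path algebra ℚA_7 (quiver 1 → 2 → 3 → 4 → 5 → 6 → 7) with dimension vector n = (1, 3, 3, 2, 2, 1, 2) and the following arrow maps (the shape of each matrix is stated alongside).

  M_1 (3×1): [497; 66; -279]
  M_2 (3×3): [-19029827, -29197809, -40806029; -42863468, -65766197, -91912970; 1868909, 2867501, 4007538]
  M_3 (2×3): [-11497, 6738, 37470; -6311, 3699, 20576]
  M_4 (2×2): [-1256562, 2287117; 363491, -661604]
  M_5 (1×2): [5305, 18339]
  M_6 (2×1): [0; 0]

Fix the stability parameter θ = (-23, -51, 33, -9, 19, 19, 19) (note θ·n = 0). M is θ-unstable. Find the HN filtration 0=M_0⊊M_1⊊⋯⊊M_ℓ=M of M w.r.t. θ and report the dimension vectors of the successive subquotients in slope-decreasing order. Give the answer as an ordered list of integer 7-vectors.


Barcode: M ≅ I[1,6], I[2,3], I[2,5], I[7,7]^2. HN layers by μ_θ (5 steps, strictly decreasing):
  μ^(1)=33; μ^(2)=19; μ^(3)=12; μ^(4)=-37; μ^(5)=-51

((0, 0, 1, 0, 0, 0, 0); (0, 0, 0, 0, 2, 1, 2); (0, 0, 2, 2, 0, 0, 0); (1, 1, 0, 0, 0, 0, 0); (0, 2, 0, 0, 0, 0, 0))


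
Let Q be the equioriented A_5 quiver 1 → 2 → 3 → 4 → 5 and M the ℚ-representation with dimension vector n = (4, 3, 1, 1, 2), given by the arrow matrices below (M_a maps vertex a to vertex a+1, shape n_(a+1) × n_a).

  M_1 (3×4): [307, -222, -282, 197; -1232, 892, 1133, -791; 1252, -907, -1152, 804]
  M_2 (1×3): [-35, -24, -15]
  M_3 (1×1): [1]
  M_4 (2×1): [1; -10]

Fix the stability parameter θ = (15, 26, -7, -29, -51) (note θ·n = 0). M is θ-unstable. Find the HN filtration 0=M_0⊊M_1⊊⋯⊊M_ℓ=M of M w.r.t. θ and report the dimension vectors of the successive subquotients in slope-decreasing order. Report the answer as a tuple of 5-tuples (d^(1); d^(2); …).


Via rank(M_{q-1}∘⋯∘M_p): M ≅ I[1,1], I[1,2]^2, I[1,5], I[5,5].
μ_θ-semistable layers: μ^(1)=26; μ^(2)=15; μ^(3)=-46/5; μ^(4)=-51

((0, 2, 0, 0, 0); (3, 0, 0, 0, 0); (1, 1, 1, 1, 1); (0, 0, 0, 0, 1))


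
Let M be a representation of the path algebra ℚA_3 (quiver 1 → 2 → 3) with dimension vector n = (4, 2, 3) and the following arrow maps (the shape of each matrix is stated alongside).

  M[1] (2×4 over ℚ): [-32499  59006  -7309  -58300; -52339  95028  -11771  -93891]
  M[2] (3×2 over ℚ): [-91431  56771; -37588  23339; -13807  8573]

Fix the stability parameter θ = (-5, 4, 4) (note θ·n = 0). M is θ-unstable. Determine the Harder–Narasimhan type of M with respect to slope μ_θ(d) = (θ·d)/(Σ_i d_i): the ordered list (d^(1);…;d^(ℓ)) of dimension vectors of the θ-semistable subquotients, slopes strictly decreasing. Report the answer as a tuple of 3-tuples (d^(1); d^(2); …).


Interval decomposition of M: I[1,1]^2, I[1,3]^2, I[3,3].
HN type (ℓ=2): μ^(1)=4; μ^(2)=-5

((0, 2, 3); (4, 0, 0))


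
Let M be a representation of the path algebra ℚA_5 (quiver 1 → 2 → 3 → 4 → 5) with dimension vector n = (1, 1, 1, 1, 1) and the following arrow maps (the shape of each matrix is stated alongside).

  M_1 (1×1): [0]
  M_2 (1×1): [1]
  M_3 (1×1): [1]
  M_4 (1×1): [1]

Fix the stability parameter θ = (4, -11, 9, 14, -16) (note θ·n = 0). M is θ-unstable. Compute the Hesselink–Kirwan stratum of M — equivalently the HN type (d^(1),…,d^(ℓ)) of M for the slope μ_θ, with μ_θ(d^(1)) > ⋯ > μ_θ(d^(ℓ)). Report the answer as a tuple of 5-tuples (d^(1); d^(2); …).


Barcode: M ≅ I[1,1], I[2,5]. HN layers by μ_θ (3 steps, strictly decreasing):
  μ^(1)=4; μ^(2)=7/3; μ^(3)=-11

((1, 0, 0, 0, 0); (0, 0, 1, 1, 1); (0, 1, 0, 0, 0))


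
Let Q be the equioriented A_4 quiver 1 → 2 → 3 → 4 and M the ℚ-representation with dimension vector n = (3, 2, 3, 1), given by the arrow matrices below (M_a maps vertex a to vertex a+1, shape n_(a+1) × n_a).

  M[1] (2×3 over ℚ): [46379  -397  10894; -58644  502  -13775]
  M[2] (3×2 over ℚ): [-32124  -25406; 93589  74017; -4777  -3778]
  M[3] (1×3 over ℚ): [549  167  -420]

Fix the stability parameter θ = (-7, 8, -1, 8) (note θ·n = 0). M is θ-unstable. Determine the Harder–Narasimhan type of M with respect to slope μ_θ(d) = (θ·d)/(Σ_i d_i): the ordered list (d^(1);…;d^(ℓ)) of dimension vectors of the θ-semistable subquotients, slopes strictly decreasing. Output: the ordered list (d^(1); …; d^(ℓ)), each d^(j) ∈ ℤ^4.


Barcode: M ≅ I[1,1], I[1,3], I[1,4], I[3,3]. HN layers by μ_θ (4 steps, strictly decreasing):
  μ^(1)=8; μ^(2)=7/2; μ^(3)=-1; μ^(4)=-7

((0, 0, 0, 1); (0, 2, 2, 0); (0, 0, 1, 0); (3, 0, 0, 0))


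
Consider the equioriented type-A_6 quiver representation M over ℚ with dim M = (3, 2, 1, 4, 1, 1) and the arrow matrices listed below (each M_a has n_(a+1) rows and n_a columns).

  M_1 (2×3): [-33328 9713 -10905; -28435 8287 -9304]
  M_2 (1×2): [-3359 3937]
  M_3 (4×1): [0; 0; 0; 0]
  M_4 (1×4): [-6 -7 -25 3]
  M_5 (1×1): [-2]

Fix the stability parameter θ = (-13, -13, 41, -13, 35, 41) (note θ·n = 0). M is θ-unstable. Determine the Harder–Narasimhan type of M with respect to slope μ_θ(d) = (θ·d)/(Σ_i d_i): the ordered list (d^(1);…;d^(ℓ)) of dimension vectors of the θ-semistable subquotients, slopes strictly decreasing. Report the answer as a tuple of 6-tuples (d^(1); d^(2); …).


Barcode: M ≅ I[1,1], I[1,2], I[1,3], I[4,4]^3, I[4,6]. HN layers by μ_θ (3 steps, strictly decreasing):
  μ^(1)=41; μ^(2)=35; μ^(3)=-13

((0, 0, 1, 0, 0, 1); (0, 0, 0, 0, 1, 0); (3, 2, 0, 4, 0, 0))


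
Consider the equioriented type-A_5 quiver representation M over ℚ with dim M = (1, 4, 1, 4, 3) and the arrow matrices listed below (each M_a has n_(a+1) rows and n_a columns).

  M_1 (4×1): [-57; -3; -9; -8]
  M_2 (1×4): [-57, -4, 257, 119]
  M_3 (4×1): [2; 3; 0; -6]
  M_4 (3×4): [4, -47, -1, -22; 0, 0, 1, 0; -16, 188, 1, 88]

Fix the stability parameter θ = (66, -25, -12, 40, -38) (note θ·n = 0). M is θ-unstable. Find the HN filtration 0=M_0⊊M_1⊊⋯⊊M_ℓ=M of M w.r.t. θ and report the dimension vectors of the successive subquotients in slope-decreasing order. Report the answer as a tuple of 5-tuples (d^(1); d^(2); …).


Barcode: M ≅ I[1,5], I[2,2]^3, I[4,4]^2, I[4,5], I[5,5]. HN layers by μ_θ (5 steps, strictly decreasing):
  μ^(1)=40; μ^(2)=31/5; μ^(3)=1; μ^(4)=-25; μ^(5)=-38

((0, 0, 0, 2, 0); (1, 1, 1, 1, 1); (0, 0, 0, 1, 1); (0, 3, 0, 0, 0); (0, 0, 0, 0, 1))


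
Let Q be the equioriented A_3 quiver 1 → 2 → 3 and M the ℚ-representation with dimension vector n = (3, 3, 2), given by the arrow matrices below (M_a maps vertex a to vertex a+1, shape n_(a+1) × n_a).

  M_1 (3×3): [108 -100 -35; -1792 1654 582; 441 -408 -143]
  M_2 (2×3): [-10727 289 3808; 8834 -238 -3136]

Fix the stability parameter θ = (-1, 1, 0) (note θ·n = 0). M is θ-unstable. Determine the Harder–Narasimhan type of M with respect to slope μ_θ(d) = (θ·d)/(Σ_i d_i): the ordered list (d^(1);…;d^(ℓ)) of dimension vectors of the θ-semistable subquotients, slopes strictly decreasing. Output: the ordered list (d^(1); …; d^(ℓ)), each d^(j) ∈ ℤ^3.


Via rank(M_{q-1}∘⋯∘M_p): M ≅ I[1,2]^2, I[1,3], I[3,3].
μ_θ-semistable layers: μ^(1)=1; μ^(2)=1/2; μ^(3)=0; μ^(4)=-1

((0, 2, 0); (0, 1, 1); (0, 0, 1); (3, 0, 0))


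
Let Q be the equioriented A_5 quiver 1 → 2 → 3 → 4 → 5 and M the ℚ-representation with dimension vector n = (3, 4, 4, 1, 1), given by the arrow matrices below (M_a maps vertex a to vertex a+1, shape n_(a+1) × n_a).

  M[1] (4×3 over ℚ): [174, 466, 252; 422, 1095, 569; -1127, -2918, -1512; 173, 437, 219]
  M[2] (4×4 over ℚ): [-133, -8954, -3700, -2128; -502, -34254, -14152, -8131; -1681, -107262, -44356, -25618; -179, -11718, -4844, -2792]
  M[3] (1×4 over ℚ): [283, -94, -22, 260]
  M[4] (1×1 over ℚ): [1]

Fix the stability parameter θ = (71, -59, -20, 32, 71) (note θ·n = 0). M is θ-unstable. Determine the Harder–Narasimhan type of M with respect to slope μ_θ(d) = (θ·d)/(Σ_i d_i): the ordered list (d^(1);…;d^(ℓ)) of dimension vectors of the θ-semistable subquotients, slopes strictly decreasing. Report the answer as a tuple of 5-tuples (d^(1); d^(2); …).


Barcode: M ≅ I[1,2], I[1,3], I[1,5], I[2,2], I[3,3]^2. HN layers by μ_θ (6 steps, strictly decreasing):
  μ^(1)=71; μ^(2)=32; μ^(3)=6; μ^(4)=-8/3; μ^(5)=-20; μ^(6)=-59

((0, 0, 0, 0, 1); (0, 0, 0, 1, 0); (1, 1, 0, 0, 0); (2, 2, 2, 0, 0); (0, 0, 2, 0, 0); (0, 1, 0, 0, 0))


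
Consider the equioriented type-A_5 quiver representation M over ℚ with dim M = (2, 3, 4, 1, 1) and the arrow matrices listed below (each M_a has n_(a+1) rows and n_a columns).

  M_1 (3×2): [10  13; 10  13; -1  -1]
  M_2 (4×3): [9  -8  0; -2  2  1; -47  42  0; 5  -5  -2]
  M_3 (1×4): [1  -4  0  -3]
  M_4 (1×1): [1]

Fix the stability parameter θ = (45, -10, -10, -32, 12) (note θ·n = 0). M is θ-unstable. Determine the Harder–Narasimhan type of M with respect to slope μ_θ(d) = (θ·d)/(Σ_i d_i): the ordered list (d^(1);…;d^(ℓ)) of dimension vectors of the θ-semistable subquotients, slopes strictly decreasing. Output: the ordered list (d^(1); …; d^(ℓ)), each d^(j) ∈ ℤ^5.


Via rank(M_{q-1}∘⋯∘M_p): M ≅ I[1,3], I[1,5], I[2,3], I[3,3].
μ_θ-semistable layers: μ^(1)=12; μ^(2)=25/3; μ^(3)=-7/4; μ^(4)=-10

((0, 0, 0, 0, 1); (1, 1, 1, 0, 0); (1, 1, 1, 1, 0); (0, 1, 2, 0, 0))


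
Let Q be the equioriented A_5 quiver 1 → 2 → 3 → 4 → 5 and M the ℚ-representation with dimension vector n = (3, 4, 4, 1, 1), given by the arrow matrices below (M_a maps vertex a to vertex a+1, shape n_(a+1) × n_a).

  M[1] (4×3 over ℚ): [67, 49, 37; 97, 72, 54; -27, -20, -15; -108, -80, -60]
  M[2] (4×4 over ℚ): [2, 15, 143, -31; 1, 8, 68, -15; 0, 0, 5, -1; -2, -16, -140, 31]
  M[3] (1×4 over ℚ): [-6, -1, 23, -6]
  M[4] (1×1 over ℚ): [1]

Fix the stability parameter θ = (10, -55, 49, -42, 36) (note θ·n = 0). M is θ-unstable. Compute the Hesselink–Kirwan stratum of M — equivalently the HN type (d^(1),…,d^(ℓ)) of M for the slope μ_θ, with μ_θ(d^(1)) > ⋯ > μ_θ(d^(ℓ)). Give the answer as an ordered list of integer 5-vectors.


Interval decomposition of M: I[1,3]^2, I[1,5], I[2,3].
HN type (ℓ=5): μ^(1)=49; μ^(2)=36; μ^(3)=7/2; μ^(4)=-45/2; μ^(5)=-55

((0, 0, 3, 0, 0); (0, 0, 0, 0, 1); (0, 0, 1, 1, 0); (3, 3, 0, 0, 0); (0, 1, 0, 0, 0))


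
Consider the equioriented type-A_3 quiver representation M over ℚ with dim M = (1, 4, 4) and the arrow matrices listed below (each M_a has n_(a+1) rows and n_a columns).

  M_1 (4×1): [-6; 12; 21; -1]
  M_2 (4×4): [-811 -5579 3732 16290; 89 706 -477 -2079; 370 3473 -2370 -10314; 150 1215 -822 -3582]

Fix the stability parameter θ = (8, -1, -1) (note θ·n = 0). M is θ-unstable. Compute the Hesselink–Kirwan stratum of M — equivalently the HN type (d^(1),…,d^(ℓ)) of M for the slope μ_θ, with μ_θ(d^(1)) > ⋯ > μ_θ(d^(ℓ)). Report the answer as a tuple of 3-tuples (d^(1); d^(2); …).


Interval decomposition of M: I[1,2], I[2,3]^3, I[3,3].
HN type (ℓ=2): μ^(1)=7/2; μ^(2)=-1

((1, 1, 0); (0, 3, 4))


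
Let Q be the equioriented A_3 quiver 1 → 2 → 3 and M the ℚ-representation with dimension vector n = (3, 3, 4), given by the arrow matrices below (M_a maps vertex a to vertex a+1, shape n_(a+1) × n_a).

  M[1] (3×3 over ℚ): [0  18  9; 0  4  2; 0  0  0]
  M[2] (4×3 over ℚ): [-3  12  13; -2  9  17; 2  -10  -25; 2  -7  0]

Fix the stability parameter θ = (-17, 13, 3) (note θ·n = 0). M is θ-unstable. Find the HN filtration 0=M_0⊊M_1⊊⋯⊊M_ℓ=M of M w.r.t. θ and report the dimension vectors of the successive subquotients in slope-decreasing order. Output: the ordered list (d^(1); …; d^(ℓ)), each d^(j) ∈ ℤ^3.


Interval decomposition of M: I[1,1]^2, I[1,3], I[2,3]^2, I[3,3].
HN type (ℓ=3): μ^(1)=8; μ^(2)=3; μ^(3)=-17

((0, 3, 3); (0, 0, 1); (3, 0, 0))
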